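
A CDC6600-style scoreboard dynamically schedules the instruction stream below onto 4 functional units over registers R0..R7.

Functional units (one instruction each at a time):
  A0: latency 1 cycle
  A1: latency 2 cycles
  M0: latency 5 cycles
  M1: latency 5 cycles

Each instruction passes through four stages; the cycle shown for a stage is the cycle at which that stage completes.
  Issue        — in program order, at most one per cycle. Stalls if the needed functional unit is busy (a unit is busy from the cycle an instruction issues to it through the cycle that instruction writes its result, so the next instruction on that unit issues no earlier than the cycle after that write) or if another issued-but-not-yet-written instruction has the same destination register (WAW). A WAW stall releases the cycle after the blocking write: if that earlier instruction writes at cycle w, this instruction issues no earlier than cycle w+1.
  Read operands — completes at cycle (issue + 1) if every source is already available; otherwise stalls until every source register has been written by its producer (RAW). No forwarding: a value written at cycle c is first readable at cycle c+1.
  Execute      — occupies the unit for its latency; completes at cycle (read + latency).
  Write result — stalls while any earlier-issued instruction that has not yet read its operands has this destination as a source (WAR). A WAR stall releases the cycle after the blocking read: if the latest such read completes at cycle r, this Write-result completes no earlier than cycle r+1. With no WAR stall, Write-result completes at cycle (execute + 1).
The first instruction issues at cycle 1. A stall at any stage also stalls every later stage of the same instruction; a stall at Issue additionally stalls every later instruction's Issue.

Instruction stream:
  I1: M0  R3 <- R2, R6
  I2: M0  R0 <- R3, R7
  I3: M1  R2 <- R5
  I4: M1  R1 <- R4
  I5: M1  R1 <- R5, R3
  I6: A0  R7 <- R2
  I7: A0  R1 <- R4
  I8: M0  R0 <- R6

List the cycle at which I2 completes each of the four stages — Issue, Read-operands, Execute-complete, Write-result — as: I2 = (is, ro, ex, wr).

  I1 | 1 | 2 | 7 | 8
  I2 | 9 | 10 | 15 | 16   struct: M0 busy until I1 writes@8
  I3 | 10 | 11 | 16 | 17
  I4 | 18 | 19 | 24 | 25   struct: M1 busy until I3 writes@17
  I5 | 26 | 27 | 32 | 33   struct: M1 busy until I4 writes@25
  I6 | 27 | 28 | 29 | 30
  I7 | 34 | 35 | 36 | 37   WAW R1: wait I5 write@33
  I8 | 35 | 36 | 41 | 42

I2 = (9, 10, 15, 16)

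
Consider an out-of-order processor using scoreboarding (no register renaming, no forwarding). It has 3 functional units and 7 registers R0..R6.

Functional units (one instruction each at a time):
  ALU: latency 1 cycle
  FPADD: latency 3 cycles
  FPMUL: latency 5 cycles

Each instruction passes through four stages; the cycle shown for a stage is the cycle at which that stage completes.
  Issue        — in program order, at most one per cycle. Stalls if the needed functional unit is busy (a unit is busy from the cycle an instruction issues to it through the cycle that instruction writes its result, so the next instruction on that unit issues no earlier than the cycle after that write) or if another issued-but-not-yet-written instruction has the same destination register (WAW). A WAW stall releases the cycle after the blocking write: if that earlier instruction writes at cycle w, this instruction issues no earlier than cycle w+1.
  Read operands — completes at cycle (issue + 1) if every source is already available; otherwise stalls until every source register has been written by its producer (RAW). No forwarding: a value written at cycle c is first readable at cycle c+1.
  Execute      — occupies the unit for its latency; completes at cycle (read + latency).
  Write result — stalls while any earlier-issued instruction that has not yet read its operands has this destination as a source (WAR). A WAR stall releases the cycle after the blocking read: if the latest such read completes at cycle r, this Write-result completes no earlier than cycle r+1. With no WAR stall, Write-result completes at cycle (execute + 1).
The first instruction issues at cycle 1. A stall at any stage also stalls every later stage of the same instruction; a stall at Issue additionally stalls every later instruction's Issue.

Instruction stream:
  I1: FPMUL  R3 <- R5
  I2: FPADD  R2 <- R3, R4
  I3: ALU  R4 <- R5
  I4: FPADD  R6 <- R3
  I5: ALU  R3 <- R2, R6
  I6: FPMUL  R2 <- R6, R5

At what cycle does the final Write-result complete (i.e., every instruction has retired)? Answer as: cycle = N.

I1  is:1  ro:2  ex:7  wr:8
I2  is:2  ro:9  ex:12  wr:13  — RAW R3: wait I1 write@8
I3  is:3  ro:4  ex:5  wr:10  — WAR R4: wait I2 read@9
I4  is:14  ro:15  ex:18  wr:19  — struct: FPADD busy until I2 writes@13
I5  is:15  ro:20  ex:21  wr:22  — RAW R6: wait I4 write@19
I6  is:16  ro:20  ex:25  wr:26  — RAW R6: wait I4 write@19

cycle = 26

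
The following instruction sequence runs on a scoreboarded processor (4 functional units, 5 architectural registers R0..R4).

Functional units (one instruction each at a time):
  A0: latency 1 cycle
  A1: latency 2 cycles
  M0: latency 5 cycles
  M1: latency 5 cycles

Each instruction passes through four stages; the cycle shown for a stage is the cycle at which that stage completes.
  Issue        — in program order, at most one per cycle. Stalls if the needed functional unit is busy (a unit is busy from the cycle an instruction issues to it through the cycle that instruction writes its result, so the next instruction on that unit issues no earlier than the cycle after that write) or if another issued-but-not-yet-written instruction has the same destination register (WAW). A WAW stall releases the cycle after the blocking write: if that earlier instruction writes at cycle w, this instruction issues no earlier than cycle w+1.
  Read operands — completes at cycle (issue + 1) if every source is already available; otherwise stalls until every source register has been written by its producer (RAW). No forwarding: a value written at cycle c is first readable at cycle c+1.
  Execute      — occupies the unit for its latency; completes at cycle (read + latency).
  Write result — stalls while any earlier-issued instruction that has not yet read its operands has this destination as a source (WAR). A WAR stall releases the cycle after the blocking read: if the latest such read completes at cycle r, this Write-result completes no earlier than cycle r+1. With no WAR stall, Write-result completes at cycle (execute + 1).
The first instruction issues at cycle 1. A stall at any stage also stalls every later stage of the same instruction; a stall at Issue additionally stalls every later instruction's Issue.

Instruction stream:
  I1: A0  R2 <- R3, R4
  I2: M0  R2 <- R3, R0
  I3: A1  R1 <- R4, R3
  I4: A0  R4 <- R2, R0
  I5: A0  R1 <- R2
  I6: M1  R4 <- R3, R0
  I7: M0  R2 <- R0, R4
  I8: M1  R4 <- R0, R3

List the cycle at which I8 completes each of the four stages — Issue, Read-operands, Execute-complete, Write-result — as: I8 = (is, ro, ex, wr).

  I1 | 1 | 2 | 3 | 4
  I2 | 5 | 6 | 11 | 12   WAW R2: wait I1 write@4
  I3 | 6 | 7 | 9 | 10
  I4 | 7 | 13 | 14 | 15   RAW R2: wait I2 write@12
  I5 | 16 | 17 | 18 | 19   struct: A0 busy until I4 writes@15
  I6 | 17 | 18 | 23 | 24
  I7 | 18 | 25 | 30 | 31   RAW R4: wait I6 write@24
  I8 | 25 | 26 | 31 | 32   struct: M1 busy until I6 writes@24

I8 = (25, 26, 31, 32)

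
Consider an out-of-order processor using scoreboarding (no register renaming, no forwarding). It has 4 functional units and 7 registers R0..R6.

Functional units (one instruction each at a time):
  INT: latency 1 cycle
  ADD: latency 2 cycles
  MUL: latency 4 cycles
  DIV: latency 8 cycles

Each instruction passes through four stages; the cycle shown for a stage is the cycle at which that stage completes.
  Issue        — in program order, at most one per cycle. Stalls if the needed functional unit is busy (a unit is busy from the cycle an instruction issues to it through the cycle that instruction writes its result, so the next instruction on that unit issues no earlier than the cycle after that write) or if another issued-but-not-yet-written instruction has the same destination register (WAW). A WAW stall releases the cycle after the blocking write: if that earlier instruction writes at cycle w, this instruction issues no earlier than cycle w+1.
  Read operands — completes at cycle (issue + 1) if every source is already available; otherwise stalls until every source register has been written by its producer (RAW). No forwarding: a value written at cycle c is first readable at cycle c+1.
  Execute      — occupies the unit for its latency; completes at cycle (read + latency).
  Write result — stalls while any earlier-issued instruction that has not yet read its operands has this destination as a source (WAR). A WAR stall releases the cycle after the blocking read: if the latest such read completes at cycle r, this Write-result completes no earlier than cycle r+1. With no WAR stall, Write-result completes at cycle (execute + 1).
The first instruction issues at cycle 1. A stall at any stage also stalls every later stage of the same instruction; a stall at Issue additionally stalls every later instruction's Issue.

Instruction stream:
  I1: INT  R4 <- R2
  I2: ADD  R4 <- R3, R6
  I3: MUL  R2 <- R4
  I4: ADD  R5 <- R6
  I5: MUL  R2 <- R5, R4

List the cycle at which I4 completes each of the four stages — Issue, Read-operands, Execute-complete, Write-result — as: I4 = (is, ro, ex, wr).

I1  is:1  ro:2  ex:3  wr:4
I2  is:5  ro:6  ex:8  wr:9  — WAW R4: wait I1 write@4
I3  is:6  ro:10  ex:14  wr:15  — RAW R4: wait I2 write@9
I4  is:10  ro:11  ex:13  wr:14  — struct: ADD busy until I2 writes@9
I5  is:16  ro:17  ex:21  wr:22  — struct: MUL busy until I3 writes@15

I4 = (10, 11, 13, 14)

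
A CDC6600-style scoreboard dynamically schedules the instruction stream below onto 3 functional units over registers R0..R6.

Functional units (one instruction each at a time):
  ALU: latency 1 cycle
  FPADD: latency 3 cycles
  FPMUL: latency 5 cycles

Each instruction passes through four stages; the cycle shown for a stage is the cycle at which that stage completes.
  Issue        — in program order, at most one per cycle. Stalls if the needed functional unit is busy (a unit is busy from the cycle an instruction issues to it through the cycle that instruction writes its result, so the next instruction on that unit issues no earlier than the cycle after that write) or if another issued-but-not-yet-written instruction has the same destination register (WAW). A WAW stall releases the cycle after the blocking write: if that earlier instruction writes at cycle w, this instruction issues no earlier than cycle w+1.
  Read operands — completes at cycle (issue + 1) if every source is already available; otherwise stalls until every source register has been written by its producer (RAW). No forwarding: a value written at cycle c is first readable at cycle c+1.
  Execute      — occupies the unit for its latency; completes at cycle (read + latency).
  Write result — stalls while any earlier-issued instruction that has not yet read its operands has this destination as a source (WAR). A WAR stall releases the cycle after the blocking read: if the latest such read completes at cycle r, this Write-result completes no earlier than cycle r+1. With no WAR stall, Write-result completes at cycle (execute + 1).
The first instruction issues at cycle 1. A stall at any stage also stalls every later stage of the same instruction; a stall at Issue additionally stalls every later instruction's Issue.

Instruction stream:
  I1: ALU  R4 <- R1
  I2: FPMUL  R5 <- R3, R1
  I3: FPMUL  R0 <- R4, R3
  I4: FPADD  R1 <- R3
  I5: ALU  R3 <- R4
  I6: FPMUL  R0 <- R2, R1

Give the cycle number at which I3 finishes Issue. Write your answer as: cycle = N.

cycle = 10

I1  is:1  ro:2  ex:3  wr:4
I2  is:2  ro:3  ex:8  wr:9
I3  is:10  ro:11  ex:16  wr:17  — struct: FPMUL busy until I2 writes@9
I4  is:11  ro:12  ex:15  wr:16
I5  is:12  ro:13  ex:14  wr:15
I6  is:18  ro:19  ex:24  wr:25  — struct: FPMUL busy until I3 writes@17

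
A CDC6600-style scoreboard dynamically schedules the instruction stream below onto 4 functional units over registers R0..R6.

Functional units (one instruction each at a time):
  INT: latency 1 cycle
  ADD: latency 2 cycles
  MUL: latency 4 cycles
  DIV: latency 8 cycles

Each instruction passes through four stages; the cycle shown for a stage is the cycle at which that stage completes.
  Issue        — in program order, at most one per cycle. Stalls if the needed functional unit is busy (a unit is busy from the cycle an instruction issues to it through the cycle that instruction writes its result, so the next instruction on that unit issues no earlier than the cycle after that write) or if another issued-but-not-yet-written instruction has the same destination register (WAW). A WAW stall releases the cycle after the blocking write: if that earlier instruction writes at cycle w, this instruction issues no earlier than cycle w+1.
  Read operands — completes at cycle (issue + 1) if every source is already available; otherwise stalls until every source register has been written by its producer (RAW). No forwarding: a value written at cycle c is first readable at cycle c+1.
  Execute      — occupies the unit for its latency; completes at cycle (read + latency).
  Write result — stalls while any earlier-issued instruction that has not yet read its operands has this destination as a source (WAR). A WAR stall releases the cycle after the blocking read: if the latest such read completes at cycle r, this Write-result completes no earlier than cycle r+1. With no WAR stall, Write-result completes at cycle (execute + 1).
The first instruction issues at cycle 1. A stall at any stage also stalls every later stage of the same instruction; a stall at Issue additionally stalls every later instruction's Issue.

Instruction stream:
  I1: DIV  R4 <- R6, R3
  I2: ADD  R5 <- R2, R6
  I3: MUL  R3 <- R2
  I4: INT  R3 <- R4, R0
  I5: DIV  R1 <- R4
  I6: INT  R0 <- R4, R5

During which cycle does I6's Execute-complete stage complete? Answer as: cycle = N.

cycle = 17

[1] I1 issues→DIV
[2] I1 reads · I2 issues→ADD
[3] I2 reads · I3 issues→MUL
[4] I3 reads
[5] I2 exec-done
[6] I2 writes R5
[8] I3 exec-done
[9] I3 writes R3
[10] I1 exec-done · I4 issues→INT
[11] I1 writes R4
[12] I4 reads · I5 issues→DIV
[13] I4 exec-done · I5 reads
[14] I4 writes R3
[15] I6 issues→INT
[16] I6 reads
[17] I6 exec-done
[18] I6 writes R0
[21] I5 exec-done
[22] I5 writes R1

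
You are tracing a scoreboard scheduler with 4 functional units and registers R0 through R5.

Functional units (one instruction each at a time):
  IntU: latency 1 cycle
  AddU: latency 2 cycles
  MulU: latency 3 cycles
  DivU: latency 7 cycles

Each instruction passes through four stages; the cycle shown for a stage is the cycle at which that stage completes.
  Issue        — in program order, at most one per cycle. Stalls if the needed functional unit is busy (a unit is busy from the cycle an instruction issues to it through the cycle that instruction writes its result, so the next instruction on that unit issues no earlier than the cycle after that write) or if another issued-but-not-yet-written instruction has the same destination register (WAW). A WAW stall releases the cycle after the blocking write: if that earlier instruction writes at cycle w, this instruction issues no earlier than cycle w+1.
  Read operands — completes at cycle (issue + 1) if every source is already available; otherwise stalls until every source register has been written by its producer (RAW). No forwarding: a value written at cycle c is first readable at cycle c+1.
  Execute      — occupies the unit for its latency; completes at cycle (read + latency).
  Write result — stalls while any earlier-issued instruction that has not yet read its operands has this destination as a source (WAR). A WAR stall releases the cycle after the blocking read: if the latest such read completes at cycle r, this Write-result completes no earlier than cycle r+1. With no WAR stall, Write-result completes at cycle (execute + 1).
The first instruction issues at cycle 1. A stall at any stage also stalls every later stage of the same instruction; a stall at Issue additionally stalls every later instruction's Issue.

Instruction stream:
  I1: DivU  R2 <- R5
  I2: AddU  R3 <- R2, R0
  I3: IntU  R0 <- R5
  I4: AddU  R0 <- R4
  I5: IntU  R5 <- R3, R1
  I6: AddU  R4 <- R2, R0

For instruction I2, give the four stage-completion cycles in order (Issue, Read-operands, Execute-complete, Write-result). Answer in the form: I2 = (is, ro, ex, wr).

I2 = (2, 11, 13, 14)

I1 -> (1, 2, 9, 10)
I2 -> (2, 11, 13, 14)  // RAW R2: wait I1 write@10
I3 -> (3, 4, 5, 12)  // WAR R0: wait I2 read@11
I4 -> (15, 16, 18, 19)  // struct: AddU busy until I2 writes@14
I5 -> (16, 17, 18, 19)
I6 -> (20, 21, 23, 24)  // struct: AddU busy until I4 writes@19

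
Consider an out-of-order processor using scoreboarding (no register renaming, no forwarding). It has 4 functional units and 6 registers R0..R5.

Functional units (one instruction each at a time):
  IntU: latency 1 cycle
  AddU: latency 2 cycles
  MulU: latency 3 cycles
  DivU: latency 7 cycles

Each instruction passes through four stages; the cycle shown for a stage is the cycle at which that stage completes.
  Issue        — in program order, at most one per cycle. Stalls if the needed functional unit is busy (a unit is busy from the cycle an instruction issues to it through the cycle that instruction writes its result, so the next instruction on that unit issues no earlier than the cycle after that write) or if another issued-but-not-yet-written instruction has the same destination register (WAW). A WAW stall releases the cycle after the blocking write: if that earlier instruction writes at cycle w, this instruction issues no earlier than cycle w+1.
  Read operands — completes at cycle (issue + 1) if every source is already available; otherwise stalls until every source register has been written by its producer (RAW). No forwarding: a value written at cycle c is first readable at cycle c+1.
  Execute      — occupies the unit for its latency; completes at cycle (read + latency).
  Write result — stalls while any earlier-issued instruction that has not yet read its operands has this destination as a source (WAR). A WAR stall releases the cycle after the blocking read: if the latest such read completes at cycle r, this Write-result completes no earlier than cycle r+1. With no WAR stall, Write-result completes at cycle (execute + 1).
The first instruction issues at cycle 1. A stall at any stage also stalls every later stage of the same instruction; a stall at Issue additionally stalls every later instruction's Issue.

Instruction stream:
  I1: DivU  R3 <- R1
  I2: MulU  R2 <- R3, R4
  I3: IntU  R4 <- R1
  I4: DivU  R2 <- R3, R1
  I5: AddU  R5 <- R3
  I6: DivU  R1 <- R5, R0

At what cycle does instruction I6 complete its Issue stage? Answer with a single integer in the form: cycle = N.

cycle = 26

c1: I1→DivU
c2: I1 RO · I2→MulU
c3: I3→IntU
c4: I3 RO
c5: I3 EX
c9: I1 EX
c10: I1 WR R3
c11: I2 RO
c12: I3 WR R4
c14: I2 EX
c15: I2 WR R2
c16: I4→DivU
c17: I4 RO · I5→AddU
c18: I5 RO
c20: I5 EX
c21: I5 WR R5
c24: I4 EX
c25: I4 WR R2
c26: I6→DivU
c27: I6 RO
c34: I6 EX
c35: I6 WR R1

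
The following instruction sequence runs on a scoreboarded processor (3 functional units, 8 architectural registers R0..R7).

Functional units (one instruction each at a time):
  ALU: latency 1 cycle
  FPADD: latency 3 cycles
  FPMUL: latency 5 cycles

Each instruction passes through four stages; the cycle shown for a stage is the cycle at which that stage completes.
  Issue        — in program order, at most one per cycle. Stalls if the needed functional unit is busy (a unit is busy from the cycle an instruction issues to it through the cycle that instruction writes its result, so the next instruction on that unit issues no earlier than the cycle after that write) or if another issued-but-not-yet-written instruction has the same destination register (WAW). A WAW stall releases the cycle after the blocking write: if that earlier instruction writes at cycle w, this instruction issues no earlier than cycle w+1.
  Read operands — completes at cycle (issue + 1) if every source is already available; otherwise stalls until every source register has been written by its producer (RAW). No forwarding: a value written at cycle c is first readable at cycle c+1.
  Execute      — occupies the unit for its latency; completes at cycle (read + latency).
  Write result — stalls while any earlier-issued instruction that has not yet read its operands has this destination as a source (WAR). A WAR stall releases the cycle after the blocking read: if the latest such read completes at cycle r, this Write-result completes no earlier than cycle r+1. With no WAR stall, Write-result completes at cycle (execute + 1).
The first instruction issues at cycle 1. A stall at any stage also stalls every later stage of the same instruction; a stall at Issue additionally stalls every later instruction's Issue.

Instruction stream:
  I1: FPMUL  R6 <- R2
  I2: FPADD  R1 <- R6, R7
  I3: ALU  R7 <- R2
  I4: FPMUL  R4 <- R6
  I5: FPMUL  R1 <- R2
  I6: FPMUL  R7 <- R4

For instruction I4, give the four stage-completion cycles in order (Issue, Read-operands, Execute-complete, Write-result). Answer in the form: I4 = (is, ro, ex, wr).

c1: I1 dispatched to FPMUL
c2: I1 operands ready · I2 dispatched to FPADD
c3: I3 dispatched to ALU
c4: I3 operands ready
c5: I3 complete
c7: I1 complete
c8: R6←I1
c9: I2 operands ready · I4 dispatched to FPMUL
c10: R7←I3 · I4 operands ready
c12: I2 complete
c13: R1←I2
c15: I4 complete
c16: R4←I4
c17: I5 dispatched to FPMUL
c18: I5 operands ready
c23: I5 complete
c24: R1←I5
c25: I6 dispatched to FPMUL
c26: I6 operands ready
c31: I6 complete
c32: R7←I6

I4 = (9, 10, 15, 16)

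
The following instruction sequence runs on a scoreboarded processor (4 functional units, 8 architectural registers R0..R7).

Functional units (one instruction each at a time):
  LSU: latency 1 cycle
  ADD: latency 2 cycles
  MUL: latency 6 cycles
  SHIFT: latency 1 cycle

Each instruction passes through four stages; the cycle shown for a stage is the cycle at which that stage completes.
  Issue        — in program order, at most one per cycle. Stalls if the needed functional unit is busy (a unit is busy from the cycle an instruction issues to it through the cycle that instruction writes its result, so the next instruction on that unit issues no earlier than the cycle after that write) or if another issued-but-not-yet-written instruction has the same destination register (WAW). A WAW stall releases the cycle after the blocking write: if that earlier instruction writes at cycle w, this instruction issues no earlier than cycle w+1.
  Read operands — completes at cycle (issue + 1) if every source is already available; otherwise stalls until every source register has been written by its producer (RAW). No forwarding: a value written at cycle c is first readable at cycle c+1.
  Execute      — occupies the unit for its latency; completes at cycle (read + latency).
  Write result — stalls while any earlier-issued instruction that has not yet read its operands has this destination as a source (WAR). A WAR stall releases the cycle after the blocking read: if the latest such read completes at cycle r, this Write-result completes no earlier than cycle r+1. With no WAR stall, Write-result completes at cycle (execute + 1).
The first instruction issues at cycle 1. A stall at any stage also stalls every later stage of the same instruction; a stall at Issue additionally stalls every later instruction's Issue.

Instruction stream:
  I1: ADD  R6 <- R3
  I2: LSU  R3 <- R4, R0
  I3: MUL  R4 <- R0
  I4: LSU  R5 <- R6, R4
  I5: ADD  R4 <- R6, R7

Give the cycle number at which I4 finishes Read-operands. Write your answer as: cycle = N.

t=1  I1 issues→ADD
t=2  I1 reads; I2 issues→LSU
t=3  I2 reads; I3 issues→MUL
t=4  I1 exec-done; I2 exec-done; I3 reads
t=5  I1 writes R6; I2 writes R3
t=6  I4 issues→LSU
t=10  I3 exec-done
t=11  I3 writes R4
t=12  I4 reads; I5 issues→ADD
t=13  I4 exec-done; I5 reads
t=14  I4 writes R5
t=15  I5 exec-done
t=16  I5 writes R4

cycle = 12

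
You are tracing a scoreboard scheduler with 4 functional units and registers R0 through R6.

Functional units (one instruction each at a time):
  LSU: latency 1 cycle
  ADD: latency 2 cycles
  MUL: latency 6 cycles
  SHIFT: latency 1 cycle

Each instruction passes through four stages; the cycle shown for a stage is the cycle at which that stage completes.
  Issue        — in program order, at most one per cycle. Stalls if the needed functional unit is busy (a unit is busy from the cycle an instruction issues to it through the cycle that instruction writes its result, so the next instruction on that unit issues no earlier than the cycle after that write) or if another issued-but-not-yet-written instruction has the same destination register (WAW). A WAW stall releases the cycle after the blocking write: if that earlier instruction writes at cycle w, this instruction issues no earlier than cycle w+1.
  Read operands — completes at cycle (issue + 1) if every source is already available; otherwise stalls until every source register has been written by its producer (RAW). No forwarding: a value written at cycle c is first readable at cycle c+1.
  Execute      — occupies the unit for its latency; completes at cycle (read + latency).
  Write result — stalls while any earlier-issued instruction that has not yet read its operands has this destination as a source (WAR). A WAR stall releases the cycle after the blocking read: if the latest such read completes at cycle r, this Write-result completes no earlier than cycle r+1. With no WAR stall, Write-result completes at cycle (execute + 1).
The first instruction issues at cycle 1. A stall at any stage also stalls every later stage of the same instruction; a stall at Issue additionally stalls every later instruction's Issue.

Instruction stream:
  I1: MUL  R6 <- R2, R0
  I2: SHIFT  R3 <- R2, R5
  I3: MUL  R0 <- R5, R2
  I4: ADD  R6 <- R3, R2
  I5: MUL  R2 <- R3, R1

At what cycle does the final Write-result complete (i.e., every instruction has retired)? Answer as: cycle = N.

I1 -> (1, 2, 8, 9)
I2 -> (2, 3, 4, 5)
I3 -> (10, 11, 17, 18)  // struct: MUL busy until I1 writes@9
I4 -> (11, 12, 14, 15)
I5 -> (19, 20, 26, 27)  // struct: MUL busy until I3 writes@18

cycle = 27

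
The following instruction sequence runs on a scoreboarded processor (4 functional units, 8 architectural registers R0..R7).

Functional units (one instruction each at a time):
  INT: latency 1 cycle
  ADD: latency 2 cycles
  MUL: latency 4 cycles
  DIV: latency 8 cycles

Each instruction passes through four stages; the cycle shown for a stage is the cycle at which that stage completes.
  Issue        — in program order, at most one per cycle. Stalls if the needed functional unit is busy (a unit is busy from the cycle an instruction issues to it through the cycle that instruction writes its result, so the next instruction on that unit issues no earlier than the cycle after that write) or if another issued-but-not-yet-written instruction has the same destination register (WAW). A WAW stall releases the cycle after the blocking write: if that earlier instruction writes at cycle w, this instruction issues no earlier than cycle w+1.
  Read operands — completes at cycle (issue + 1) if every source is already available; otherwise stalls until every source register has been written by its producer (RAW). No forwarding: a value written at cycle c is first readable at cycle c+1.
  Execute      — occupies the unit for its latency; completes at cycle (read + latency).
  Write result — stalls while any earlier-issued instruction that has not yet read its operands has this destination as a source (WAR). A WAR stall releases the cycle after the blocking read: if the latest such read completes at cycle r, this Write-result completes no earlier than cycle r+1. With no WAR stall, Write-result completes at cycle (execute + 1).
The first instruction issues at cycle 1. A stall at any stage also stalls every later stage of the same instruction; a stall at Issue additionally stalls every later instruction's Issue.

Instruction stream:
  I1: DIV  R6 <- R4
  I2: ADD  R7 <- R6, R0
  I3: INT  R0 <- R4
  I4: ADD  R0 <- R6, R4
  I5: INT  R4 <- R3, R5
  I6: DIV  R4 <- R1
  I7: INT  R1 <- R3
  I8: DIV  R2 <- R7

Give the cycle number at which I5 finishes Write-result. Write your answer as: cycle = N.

cycle 1: I1 dispatched to DIV
cycle 2: I1 operands ready; I2 dispatched to ADD
cycle 3: I3 dispatched to INT
cycle 4: I3 operands ready
cycle 5: I3 complete
cycle 10: I1 complete
cycle 11: R6←I1
cycle 12: I2 operands ready
cycle 13: R0←I3
cycle 14: I2 complete
cycle 15: R7←I2
cycle 16: I4 dispatched to ADD
cycle 17: I4 operands ready; I5 dispatched to INT
cycle 18: I5 operands ready
cycle 19: I4 complete; I5 complete
cycle 20: R0←I4; R4←I5
cycle 21: I6 dispatched to DIV
cycle 22: I6 operands ready; I7 dispatched to INT
cycle 23: I7 operands ready
cycle 24: I7 complete
cycle 25: R1←I7
cycle 30: I6 complete
cycle 31: R4←I6
cycle 32: I8 dispatched to DIV
cycle 33: I8 operands ready
cycle 41: I8 complete
cycle 42: R2←I8

cycle = 20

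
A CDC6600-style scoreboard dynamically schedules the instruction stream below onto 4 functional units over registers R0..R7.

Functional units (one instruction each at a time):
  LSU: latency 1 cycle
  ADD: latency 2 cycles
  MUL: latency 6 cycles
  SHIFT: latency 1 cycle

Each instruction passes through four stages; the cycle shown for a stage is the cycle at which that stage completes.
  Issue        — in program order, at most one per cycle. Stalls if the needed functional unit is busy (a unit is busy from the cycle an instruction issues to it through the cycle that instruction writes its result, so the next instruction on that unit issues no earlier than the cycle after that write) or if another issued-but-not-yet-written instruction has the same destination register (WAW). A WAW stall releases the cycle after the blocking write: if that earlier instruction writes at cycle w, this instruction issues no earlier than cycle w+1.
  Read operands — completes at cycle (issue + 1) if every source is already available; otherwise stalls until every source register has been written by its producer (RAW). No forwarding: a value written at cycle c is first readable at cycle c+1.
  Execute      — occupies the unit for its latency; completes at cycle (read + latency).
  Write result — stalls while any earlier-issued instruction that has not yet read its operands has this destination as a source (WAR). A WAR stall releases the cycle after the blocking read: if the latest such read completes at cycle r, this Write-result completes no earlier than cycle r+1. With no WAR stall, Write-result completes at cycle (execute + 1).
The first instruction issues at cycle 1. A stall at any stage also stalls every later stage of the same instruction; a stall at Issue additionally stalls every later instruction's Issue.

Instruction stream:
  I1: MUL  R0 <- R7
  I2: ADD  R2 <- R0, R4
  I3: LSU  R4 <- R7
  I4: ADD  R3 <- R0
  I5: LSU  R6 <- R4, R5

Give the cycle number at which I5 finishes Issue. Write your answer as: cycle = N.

cycle = 15

  I1 | 1 | 2 | 8 | 9
  I2 | 2 | 10 | 12 | 13   RAW R0: wait I1 write@9
  I3 | 3 | 4 | 5 | 11   WAR R4: wait I2 read@10
  I4 | 14 | 15 | 17 | 18   struct: ADD busy until I2 writes@13
  I5 | 15 | 16 | 17 | 18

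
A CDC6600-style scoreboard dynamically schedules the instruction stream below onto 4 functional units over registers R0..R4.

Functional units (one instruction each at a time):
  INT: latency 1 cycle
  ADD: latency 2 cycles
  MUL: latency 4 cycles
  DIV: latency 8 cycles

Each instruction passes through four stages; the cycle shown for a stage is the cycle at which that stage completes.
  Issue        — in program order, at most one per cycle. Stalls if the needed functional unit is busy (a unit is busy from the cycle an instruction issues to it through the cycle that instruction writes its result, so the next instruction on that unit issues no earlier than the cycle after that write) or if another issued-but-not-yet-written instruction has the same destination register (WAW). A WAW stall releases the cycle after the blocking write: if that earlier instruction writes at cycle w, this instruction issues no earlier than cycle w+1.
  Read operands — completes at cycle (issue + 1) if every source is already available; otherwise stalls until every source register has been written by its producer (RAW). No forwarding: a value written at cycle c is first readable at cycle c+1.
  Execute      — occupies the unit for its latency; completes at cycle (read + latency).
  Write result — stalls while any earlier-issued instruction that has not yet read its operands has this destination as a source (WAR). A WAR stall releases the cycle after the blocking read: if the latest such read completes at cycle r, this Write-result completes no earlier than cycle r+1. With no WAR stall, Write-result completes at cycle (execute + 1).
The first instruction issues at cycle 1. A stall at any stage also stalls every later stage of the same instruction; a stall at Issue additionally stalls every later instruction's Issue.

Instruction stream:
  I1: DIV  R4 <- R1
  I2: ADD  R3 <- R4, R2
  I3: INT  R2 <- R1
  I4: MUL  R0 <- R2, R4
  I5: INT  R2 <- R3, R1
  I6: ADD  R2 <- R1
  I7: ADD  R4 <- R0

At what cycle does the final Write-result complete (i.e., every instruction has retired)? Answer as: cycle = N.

cycle = 28

1) issue 1, read 2, done 10, write 11
2) issue 2, read 12, done 14, write 15  <RAW R4: wait I1 write@11>
3) issue 3, read 4, done 5, write 13  <WAR R2: wait I2 read@12>
4) issue 4, read 14, done 18, write 19  <RAW R2: wait I3 write@13>
5) issue 14, read 16, done 17, write 18  <struct: INT busy until I3 writes@13 / RAW R3: wait I2 write@15>
6) issue 19, read 20, done 22, write 23  <WAW R2: wait I5 write@18>
7) issue 24, read 25, done 27, write 28  <struct: ADD busy until I6 writes@23>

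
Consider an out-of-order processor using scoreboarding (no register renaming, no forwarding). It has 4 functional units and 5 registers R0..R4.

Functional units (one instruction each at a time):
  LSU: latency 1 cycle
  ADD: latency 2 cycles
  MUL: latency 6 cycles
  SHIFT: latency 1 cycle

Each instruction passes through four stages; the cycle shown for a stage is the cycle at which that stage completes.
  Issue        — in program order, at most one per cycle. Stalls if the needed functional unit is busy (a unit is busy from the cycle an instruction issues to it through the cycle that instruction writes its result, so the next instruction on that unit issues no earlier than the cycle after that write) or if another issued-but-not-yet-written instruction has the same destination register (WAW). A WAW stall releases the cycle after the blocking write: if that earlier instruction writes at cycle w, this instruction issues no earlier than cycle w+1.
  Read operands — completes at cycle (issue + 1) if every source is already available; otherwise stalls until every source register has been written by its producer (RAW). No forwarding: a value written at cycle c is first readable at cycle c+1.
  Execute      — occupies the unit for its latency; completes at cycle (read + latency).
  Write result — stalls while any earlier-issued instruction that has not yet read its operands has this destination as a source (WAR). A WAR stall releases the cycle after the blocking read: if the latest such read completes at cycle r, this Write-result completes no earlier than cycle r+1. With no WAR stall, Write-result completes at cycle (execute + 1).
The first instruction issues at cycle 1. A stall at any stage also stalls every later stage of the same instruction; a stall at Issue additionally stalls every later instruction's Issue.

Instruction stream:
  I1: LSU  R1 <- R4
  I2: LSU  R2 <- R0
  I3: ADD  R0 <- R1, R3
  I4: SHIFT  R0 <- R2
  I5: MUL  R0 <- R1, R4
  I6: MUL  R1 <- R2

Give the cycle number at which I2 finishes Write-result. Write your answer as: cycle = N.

cycle = 8

[1] I1→LSU
[2] I1 RO
[3] I1 EX
[4] I1 WR R1
[5] I2→LSU
[6] I2 RO | I3→ADD
[7] I2 EX | I3 RO
[8] I2 WR R2
[9] I3 EX
[10] I3 WR R0
[11] I4→SHIFT
[12] I4 RO
[13] I4 EX
[14] I4 WR R0
[15] I5→MUL
[16] I5 RO
[22] I5 EX
[23] I5 WR R0
[24] I6→MUL
[25] I6 RO
[31] I6 EX
[32] I6 WR R1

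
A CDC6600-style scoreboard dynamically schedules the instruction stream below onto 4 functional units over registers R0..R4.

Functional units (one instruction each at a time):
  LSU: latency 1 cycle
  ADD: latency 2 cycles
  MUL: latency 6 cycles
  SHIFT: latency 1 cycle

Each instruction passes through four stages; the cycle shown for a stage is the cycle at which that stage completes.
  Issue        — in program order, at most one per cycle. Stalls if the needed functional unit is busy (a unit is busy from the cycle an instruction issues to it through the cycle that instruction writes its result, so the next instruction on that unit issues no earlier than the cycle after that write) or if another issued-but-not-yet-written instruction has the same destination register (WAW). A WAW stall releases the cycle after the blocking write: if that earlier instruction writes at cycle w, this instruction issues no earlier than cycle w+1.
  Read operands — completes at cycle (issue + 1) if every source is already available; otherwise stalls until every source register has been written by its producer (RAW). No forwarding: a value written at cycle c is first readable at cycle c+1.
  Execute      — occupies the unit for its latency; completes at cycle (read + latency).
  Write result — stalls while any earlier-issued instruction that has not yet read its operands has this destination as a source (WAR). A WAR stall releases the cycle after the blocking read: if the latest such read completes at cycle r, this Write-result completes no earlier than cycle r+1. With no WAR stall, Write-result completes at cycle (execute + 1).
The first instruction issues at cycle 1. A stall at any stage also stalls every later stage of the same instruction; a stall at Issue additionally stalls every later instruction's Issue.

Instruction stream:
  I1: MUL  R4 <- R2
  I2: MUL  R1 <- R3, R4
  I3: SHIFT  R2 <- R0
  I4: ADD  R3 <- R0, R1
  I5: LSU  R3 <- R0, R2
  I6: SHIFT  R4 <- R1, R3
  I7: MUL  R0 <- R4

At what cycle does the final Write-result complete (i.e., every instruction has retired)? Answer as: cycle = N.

cycle = 37

cycle 1: I1 dispatched to MUL
cycle 2: I1 operands ready
cycle 8: I1 complete
cycle 9: R4←I1
cycle 10: I2 dispatched to MUL
cycle 11: I2 operands ready, I3 dispatched to SHIFT
cycle 12: I3 operands ready, I4 dispatched to ADD
cycle 13: I3 complete
cycle 14: R2←I3
cycle 17: I2 complete
cycle 18: R1←I2
cycle 19: I4 operands ready
cycle 21: I4 complete
cycle 22: R3←I4
cycle 23: I5 dispatched to LSU
cycle 24: I5 operands ready, I6 dispatched to SHIFT
cycle 25: I5 complete, I7 dispatched to MUL
cycle 26: R3←I5
cycle 27: I6 operands ready
cycle 28: I6 complete
cycle 29: R4←I6
cycle 30: I7 operands ready
cycle 36: I7 complete
cycle 37: R0←I7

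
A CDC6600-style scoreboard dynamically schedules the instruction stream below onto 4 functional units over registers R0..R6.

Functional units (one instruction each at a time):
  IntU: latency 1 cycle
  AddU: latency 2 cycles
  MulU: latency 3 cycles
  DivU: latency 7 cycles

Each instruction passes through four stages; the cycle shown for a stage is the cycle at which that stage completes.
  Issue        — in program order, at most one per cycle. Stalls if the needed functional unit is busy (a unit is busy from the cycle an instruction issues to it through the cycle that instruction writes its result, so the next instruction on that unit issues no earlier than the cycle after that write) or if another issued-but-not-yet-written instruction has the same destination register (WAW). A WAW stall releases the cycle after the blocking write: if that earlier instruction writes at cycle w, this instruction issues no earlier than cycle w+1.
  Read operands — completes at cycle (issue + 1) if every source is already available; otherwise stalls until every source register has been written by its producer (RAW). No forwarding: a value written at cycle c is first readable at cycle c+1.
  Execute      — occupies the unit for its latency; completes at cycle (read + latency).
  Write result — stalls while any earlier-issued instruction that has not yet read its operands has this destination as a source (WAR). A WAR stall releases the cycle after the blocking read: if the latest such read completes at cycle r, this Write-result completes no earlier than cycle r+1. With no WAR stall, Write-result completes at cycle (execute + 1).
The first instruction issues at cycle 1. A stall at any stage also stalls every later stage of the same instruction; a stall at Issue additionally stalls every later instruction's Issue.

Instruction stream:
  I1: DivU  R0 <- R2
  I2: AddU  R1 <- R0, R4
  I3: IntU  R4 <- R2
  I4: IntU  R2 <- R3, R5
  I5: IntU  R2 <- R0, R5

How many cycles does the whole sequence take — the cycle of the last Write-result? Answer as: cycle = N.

cycle = 20

1) issue 1, read 2, done 9, write 10
2) issue 2, read 11, done 13, write 14  <RAW R0: wait I1 write@10>
3) issue 3, read 4, done 5, write 12  <WAR R4: wait I2 read@11>
4) issue 13, read 14, done 15, write 16  <struct: IntU busy until I3 writes@12>
5) issue 17, read 18, done 19, write 20  <struct: IntU busy until I4 writes@16>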